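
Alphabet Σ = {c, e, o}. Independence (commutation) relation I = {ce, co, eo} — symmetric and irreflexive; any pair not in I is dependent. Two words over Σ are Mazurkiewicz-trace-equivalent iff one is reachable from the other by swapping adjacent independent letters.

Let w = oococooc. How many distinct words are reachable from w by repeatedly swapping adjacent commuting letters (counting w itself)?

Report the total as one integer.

56

piece 0:o — minimal
piece 1:o rests on {0:o}
piece 2:c — minimal
piece 3:o rests on {1:o}
piece 4:c rests on {2:c}
piece 5:o rests on {3:o}
piece 6:o rests on {5:o}
piece 7:c rests on {4:c}
minimal pieces: {0:o, 2:c}
ways to finish when only these pieces remain (= sum over removing one remaining piece with nothing left below it):
  1 left: {6}→1  {7}→1
  2 left: {4,7}→1  {5,6}→1  {6,7}→2
  3 left: {2,4,7}→1  {3,5,6}→1  {4,6,7}→3  {5,6,7}→3
  4 left: {1,3,5,6}→1  {2,4,6,7}→4  {3,5,6,7}→4  {4,5,6,7}→6
  5 left: {0,1,3,5,6}→1  {1,3,5,6,7}→5  {2,4,5,6,7}→10  {3,4,5,6,7}→10
  6 left: {0,1,3,5,6,7}→6  {1,3,4,5,6,7}→15  {2,3,4,5,6,7}→20
  placing 0:o first → 35 extensions
  placing 2:c first → 21 extensions
total linear extensions = 56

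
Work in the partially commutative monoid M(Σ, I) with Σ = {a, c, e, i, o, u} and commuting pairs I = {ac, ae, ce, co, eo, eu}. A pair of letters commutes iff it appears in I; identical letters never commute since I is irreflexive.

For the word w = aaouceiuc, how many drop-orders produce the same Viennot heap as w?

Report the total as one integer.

6

0(a) covers ∅
1(a) covers 0:a
2(o) covers 1:a
3(u) covers 2:o
4(c) covers 3:u
5(e) covers ∅
6(i) covers 4:c, 5:e
7(u) covers 6:i
8(c) covers 7:u
floor of heap: 0:a, 5:e
completions by unplaced set U, small U first (add the entries for U minus each lowest piece of U):
  |U|=1: {8}:1
  |U|=2: {7,8}:1
  |U|=3: {6,7,8}:1
  |U|=4: {4,6,7,8}:1  {5,6,7,8}:1
  |U|=5: {3,4,6,7,8}:1  {4,5,6,7,8}:2
  |U|=6: {2,3,4,6,7,8}:1  {3,4,5,6,7,8}:3
  |U|=7: {1,2,3,4,6,7,8}:1  {2,3,4,5,6,7,8}:4
  start at 0(a): 5
  start at 5(e): 1
sum over floor = 6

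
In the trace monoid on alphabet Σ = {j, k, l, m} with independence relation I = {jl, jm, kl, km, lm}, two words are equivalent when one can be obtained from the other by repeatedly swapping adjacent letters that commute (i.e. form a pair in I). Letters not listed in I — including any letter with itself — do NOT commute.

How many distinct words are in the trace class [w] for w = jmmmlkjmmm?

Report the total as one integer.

piece 0:j — minimal
piece 1:m — minimal
piece 2:m rests on {1:m}
piece 3:m rests on {2:m}
piece 4:l — minimal
piece 5:k rests on {0:j}
piece 6:j rests on {5:k}
piece 7:m rests on {3:m}
piece 8:m rests on {7:m}
piece 9:m rests on {8:m}
minimal pieces: {0:j, 1:m, 4:l}
ways to finish when only these pieces remain (= sum over removing one remaining piece with nothing left below it):
  1 left: {4}→1  {6}→1  {9}→1
  2 left: {4,6}→2  {4,9}→2  {5,6}→1  {6,9}→2  {8,9}→1
  3 left: {0,5,6}→1  {4,5,6}→3  {4,6,9}→6  {4,8,9}→3  {5,6,9}→3  {6,8,9}→3  {7,8,9}→1
  4 left: {0,4,5,6}→4  {0,5,6,9}→4  {3,7,8,9}→1  {4,5,6,9}→12  {4,6,8,9}→12  {4,7,8,9}→4  {5,6,8,9}→6  {6,7,8,9}→4
  5 left: {0,4,5,6,9}→20  {0,5,6,8,9}→10  {2,3,7,8,9}→1  {3,4,7,8,9}→5  {3,6,7,8,9}→5  {4,5,6,8,9}→30  {4,6,7,8,9}→20  {5,6,7,8,9}→10
  6 left: {0,4,5,6,8,9}→60  {0,5,6,7,8,9}→20  {1,2,3,7,8,9}→1  {2,3,4,7,8,9}→6  {2,3,6,7,8,9}→6  {3,4,6,7,8,9}→30  {3,5,6,7,8,9}→15  {4,5,6,7,8,9}→60
  7 left: {0,3,5,6,7,8,9}→35  {0,4,5,6,7,8,9}→140  {1,2,3,4,7,8,9}→7  {1,2,3,6,7,8,9}→7  {2,3,4,6,7,8,9}→42  {2,3,5,6,7,8,9}→21  {3,4,5,6,7,8,9}→105
  8 left: {0,2,3,5,6,7,8,9}→56  {0,3,4,5,6,7,8,9}→280  {1,2,3,4,6,7,8,9}→56  {1,2,3,5,6,7,8,9}→28  {2,3,4,5,6,7,8,9}→168
  placing 0:j first → 252 extensions
  placing 1:m first → 504 extensions
  placing 4:l first → 84 extensions
total linear extensions = 840

840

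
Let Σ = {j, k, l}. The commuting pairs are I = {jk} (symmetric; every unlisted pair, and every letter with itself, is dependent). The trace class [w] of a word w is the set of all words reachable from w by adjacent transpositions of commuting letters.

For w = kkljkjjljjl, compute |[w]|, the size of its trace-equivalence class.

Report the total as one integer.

4

piece 0:k — minimal
piece 1:k rests on {0:k}
piece 2:l rests on {1:k}
piece 3:j rests on {2:l}
piece 4:k rests on {2:l}
piece 5:j rests on {3:j}
piece 6:j rests on {5:j}
piece 7:l rests on {4:k, 6:j}
piece 8:j rests on {7:l}
piece 9:j rests on {8:j}
piece 10:l rests on {9:j}
minimal pieces: {0:k}
ways to finish when only these pieces remain (= sum over removing one remaining piece with nothing left below it):
  1 left: {10}→1
  2 left: {9,10}→1
  3 left: {8,9,10}→1
  4 left: {7,8,9,10}→1
  5 left: {4,7,8,9,10}→1  {6,7,8,9,10}→1
  6 left: {4,6,7,8,9,10}→2  {5,6,7,8,9,10}→1
  7 left: {3,5,6,7,8,9,10}→1  {4,5,6,7,8,9,10}→3
  8 left: {3,4,5,6,7,8,9,10}→4
  9 left: {2,3,4,5,6,7,8,9,10}→4
  placing 0:k first → 4 extensions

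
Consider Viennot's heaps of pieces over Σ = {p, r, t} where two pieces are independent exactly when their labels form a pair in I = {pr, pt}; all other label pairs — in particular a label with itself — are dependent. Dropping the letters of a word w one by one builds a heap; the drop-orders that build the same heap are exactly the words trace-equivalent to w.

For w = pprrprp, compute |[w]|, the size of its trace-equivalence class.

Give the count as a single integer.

0(p) covers ∅
1(p) covers 0:p
2(r) covers ∅
3(r) covers 2:r
4(p) covers 1:p
5(r) covers 3:r
6(p) covers 4:p
floor of heap: 0:p, 2:r
completions by unplaced set U, small U first (add the entries for U minus each lowest piece of U):
  |U|=1: {5}:1  {6}:1
  |U|=2: {3,5}:1  {4,6}:1  {5,6}:2
  |U|=3: {1,4,6}:1  {2,3,5}:1  {3,5,6}:3  {4,5,6}:3
  |U|=4: {0,1,4,6}:1  {1,4,5,6}:4  {2,3,5,6}:4  {3,4,5,6}:6
  |U|=5: {0,1,4,5,6}:5  {1,3,4,5,6}:10  {2,3,4,5,6}:10
  start at 0(p): 20
  start at 2(r): 15
sum over floor = 35

35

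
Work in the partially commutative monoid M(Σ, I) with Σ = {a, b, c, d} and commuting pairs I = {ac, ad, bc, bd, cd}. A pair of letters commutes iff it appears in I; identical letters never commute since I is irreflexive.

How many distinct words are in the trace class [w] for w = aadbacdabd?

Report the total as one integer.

840

#0=a has no predecessor
#1=a depends on [0:a]
#2=d has no predecessor
#3=b depends on [1:a]
#4=a depends on [3:b]
#5=c has no predecessor
#6=d depends on [2:d]
#7=a depends on [4:a]
#8=b depends on [7:a]
#9=d depends on [6:d]
sources: [0:a, 2:d, 5:c]
N(rest) = Σ N(rest − s) over sources s of rest; N(one piece) = 1:
  size 1 → [5]=1  [8]=1  [9]=1
  size 2 → [5,8]=2  [5,9]=2  [6,9]=1  [7,8]=1  [8,9]=2
  size 3 → [2,6,9]=1  [4,7,8]=1  [5,6,9]=3  [5,7,8]=3  [5,8,9]=6  [6,8,9]=3  [7,8,9]=3
  size 4 → [2,5,6,9]=4  [2,6,8,9]=4  [3,4,7,8]=1  [4,5,7,8]=4  [4,7,8,9]=4  [5,6,8,9]=12  [5,7,8,9]=12  [6,7,8,9]=6
  size 5 → [1,3,4,7,8]=1  [2,5,6,8,9]=20  [2,6,7,8,9]=10  [3,4,5,7,8]=5  [3,4,7,8,9]=5  [4,5,7,8,9]=20  [4,6,7,8,9]=10  [5,6,7,8,9]=30
  size 6 → [0,1,3,4,7,8]=1  [1,3,4,5,7,8]=6  [1,3,4,7,8,9]=6  [2,4,6,7,8,9]=20  [2,5,6,7,8,9]=60  [3,4,5,7,8,9]=30  [3,4,6,7,8,9]=15  [4,5,6,7,8,9]=60
  size 7 → [0,1,3,4,5,7,8]=7  [0,1,3,4,7,8,9]=7  [1,3,4,5,7,8,9]=42  [1,3,4,6,7,8,9]=21  [2,3,4,6,7,8,9]=35  [2,4,5,6,7,8,9]=140  [3,4,5,6,7,8,9]=105
  size 8 → [0,1,3,4,5,7,8,9]=56  [0,1,3,4,6,7,8,9]=28  [1,2,3,4,6,7,8,9]=56  [1,3,4,5,6,7,8,9]=168  [2,3,4,5,6,7,8,9]=280
  first=0(a) contributes 504
  first=2(d) contributes 252
  first=5(c) contributes 84
|[w]| = 840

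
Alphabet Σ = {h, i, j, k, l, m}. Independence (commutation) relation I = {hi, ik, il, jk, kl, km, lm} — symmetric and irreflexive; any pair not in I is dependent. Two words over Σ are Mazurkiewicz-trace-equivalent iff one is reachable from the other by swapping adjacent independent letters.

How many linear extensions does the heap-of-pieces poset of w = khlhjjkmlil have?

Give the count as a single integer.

42

0(k) covers ∅
1(h) covers 0:k
2(l) covers 1:h
3(h) covers 2:l
4(j) covers 3:h
5(j) covers 4:j
6(k) covers 3:h
7(m) covers 5:j
8(l) covers 5:j
9(i) covers 7:m
10(l) covers 8:l
floor of heap: 0:k
completions by unplaced set U, small U first (add the entries for U minus each lowest piece of U):
  |U|=1: {6}:1  {9}:1  {10}:1
  |U|=2: {6,9}:2  {6,10}:2  {7,9}:1  {8,10}:1  {9,10}:2
  |U|=3: {6,7,9}:3  {6,8,10}:3  {6,9,10}:6  {7,9,10}:3  {8,9,10}:3
  |U|=4: {6,7,9,10}:12  {6,8,9,10}:12  {7,8,9,10}:6
  |U|=5: {5,7,8,9,10}:6  {6,7,8,9,10}:30
  |U|=6: {4,5,7,8,9,10}:6  {5,6,7,8,9,10}:36
  |U|=7: {4,5,6,7,8,9,10}:42
  |U|=8: {3,4,5,6,7,8,9,10}:42
  |U|=9: {2,3,4,5,6,7,8,9,10}:42
  start at 0(k): 42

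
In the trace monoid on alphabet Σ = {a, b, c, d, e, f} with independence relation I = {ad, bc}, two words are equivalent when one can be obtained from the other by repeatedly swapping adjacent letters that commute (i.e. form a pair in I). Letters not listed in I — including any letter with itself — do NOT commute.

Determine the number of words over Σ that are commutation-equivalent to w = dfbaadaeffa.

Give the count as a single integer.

piece 0:d — minimal
piece 1:f rests on {0:d}
piece 2:b rests on {1:f}
piece 3:a rests on {2:b}
piece 4:a rests on {3:a}
piece 5:d rests on {2:b}
piece 6:a rests on {4:a}
piece 7:e rests on {5:d, 6:a}
piece 8:f rests on {7:e}
piece 9:f rests on {8:f}
piece 10:a rests on {9:f}
minimal pieces: {0:d}
ways to finish when only these pieces remain (= sum over removing one remaining piece with nothing left below it):
  1 left: {10}→1
  2 left: {9,10}→1
  3 left: {8,9,10}→1
  4 left: {7,8,9,10}→1
  5 left: {5,7,8,9,10}→1  {6,7,8,9,10}→1
  6 left: {4,6,7,8,9,10}→1  {5,6,7,8,9,10}→2
  7 left: {3,4,6,7,8,9,10}→1  {4,5,6,7,8,9,10}→3
  8 left: {3,4,5,6,7,8,9,10}→4
  9 left: {2,3,4,5,6,7,8,9,10}→4
  placing 0:d first → 4 extensions

4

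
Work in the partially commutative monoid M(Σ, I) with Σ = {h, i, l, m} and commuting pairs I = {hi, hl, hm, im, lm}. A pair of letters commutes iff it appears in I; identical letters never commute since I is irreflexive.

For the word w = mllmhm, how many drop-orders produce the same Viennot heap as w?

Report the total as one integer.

#0=m has no predecessor
#1=l has no predecessor
#2=l depends on [1:l]
#3=m depends on [0:m]
#4=h has no predecessor
#5=m depends on [3:m]
sources: [0:m, 1:l, 4:h]
N(rest) = Σ N(rest − s) over sources s of rest; N(one piece) = 1:
  size 1 → [2]=1  [4]=1  [5]=1
  size 2 → [1,2]=1  [2,4]=2  [2,5]=2  [3,5]=1  [4,5]=2
  size 3 → [0,3,5]=1  [1,2,4]=3  [1,2,5]=3  [2,3,5]=3  [2,4,5]=6  [3,4,5]=3
  size 4 → [0,2,3,5]=4  [0,3,4,5]=4  [1,2,3,5]=6  [1,2,4,5]=12  [2,3,4,5]=12
  first=0(m) contributes 30
  first=1(l) contributes 20
  first=4(h) contributes 10
|[w]| = 60

60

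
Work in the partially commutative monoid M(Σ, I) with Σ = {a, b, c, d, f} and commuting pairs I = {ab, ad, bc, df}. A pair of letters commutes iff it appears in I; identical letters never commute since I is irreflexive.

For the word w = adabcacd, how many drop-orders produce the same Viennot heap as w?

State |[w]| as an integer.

piece 0:a — minimal
piece 1:d — minimal
piece 2:a rests on {0:a}
piece 3:b rests on {1:d}
piece 4:c rests on {1:d, 2:a}
piece 5:a rests on {4:c}
piece 6:c rests on {5:a}
piece 7:d rests on {3:b, 6:c}
minimal pieces: {0:a, 1:d}
ways to finish when only these pieces remain (= sum over removing one remaining piece with nothing left below it):
  1 left: {7}→1
  2 left: {3,7}→1  {6,7}→1
  3 left: {3,6,7}→2  {5,6,7}→1
  4 left: {3,5,6,7}→3  {4,5,6,7}→1
  5 left: {2,4,5,6,7}→1  {3,4,5,6,7}→4
  6 left: {0,2,4,5,6,7}→1  {1,3,4,5,6,7}→4  {2,3,4,5,6,7}→5
  placing 0:a first → 9 extensions
  placing 1:d first → 6 extensions
total linear extensions = 15

15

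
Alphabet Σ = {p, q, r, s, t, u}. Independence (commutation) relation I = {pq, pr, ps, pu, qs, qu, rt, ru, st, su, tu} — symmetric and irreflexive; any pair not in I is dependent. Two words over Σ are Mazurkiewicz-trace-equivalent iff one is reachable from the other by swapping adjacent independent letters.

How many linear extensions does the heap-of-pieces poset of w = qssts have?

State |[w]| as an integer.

10

piece 0:q — minimal
piece 1:s — minimal
piece 2:s rests on {1:s}
piece 3:t rests on {0:q}
piece 4:s rests on {2:s}
minimal pieces: {0:q, 1:s}
ways to finish when only these pieces remain (= sum over removing one remaining piece with nothing left below it):
  1 left: {3}→1  {4}→1
  2 left: {0,3}→1  {2,4}→1  {3,4}→2
  3 left: {0,3,4}→3  {1,2,4}→1  {2,3,4}→3
  placing 0:q first → 4 extensions
  placing 1:s first → 6 extensions
total linear extensions = 10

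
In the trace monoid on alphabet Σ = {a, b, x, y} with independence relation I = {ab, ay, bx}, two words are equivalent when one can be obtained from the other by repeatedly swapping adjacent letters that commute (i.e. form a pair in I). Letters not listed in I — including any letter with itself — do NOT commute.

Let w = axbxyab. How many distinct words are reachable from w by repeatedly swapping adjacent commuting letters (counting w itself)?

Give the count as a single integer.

13

0(a) covers ∅
1(x) covers 0:a
2(b) covers ∅
3(x) covers 1:x
4(y) covers 2:b, 3:x
5(a) covers 3:x
6(b) covers 4:y
floor of heap: 0:a, 2:b
completions by unplaced set U, small U first (add the entries for U minus each lowest piece of U):
  |U|=1: {5}:1  {6}:1
  |U|=2: {4,6}:1  {5,6}:2
  |U|=3: {2,4,6}:1  {4,5,6}:3
  |U|=4: {2,4,5,6}:4  {3,4,5,6}:3
  |U|=5: {1,3,4,5,6}:3  {2,3,4,5,6}:7
  start at 0(a): 10
  start at 2(b): 3
sum over floor = 13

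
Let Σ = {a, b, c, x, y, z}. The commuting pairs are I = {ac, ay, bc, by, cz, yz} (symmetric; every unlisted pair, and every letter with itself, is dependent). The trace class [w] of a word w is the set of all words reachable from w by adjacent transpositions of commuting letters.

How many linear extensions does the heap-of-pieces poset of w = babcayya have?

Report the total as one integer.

#0=b has no predecessor
#1=a depends on [0:b]
#2=b depends on [1:a]
#3=c has no predecessor
#4=a depends on [2:b]
#5=y depends on [3:c]
#6=y depends on [5:y]
#7=a depends on [4:a]
sources: [0:b, 3:c]
N(rest) = Σ N(rest − s) over sources s of rest; N(one piece) = 1:
  size 1 → [6]=1  [7]=1
  size 2 → [4,7]=1  [5,6]=1  [6,7]=2
  size 3 → [2,4,7]=1  [3,5,6]=1  [4,6,7]=3  [5,6,7]=3
  size 4 → [1,2,4,7]=1  [2,4,6,7]=4  [3,5,6,7]=4  [4,5,6,7]=6
  size 5 → [0,1,2,4,7]=1  [1,2,4,6,7]=5  [2,4,5,6,7]=10  [3,4,5,6,7]=10
  size 6 → [0,1,2,4,6,7]=6  [1,2,4,5,6,7]=15  [2,3,4,5,6,7]=20
  first=0(b) contributes 35
  first=3(c) contributes 21
|[w]| = 56

56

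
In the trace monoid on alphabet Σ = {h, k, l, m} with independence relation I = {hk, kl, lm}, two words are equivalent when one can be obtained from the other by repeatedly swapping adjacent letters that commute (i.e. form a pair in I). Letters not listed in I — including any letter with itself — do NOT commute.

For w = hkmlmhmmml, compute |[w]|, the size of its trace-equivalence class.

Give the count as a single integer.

#0=h has no predecessor
#1=k has no predecessor
#2=m depends on [0:h, 1:k]
#3=l depends on [0:h]
#4=m depends on [2:m]
#5=h depends on [3:l, 4:m]
#6=m depends on [5:h]
#7=m depends on [6:m]
#8=m depends on [7:m]
#9=l depends on [5:h]
sources: [0:h, 1:k]
N(rest) = Σ N(rest − s) over sources s of rest; N(one piece) = 1:
  size 1 → [8]=1  [9]=1
  size 2 → [7,8]=1  [8,9]=2
  size 3 → [6,7,8]=1  [7,8,9]=3
  size 4 → [6,7,8,9]=4
  size 5 → [5,6,7,8,9]=4
  size 6 → [3,5,6,7,8,9]=4  [4,5,6,7,8,9]=4
  size 7 → [2,4,5,6,7,8,9]=4  [3,4,5,6,7,8,9]=8
  size 8 → [1,2,4,5,6,7,8,9]=4  [2,3,4,5,6,7,8,9]=12
  first=0(h) contributes 16
  first=1(k) contributes 12
|[w]| = 28

28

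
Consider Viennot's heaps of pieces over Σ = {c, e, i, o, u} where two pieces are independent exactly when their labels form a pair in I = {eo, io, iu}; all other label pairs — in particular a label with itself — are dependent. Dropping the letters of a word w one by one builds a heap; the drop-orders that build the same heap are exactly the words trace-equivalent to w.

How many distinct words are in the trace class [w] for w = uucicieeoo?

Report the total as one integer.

0(u) covers ∅
1(u) covers 0:u
2(c) covers 1:u
3(i) covers 2:c
4(c) covers 3:i
5(i) covers 4:c
6(e) covers 5:i
7(e) covers 6:e
8(o) covers 4:c
9(o) covers 8:o
floor of heap: 0:u
completions by unplaced set U, small U first (add the entries for U minus each lowest piece of U):
  |U|=1: {7}:1  {9}:1
  |U|=2: {6,7}:1  {7,9}:2  {8,9}:1
  |U|=3: {5,6,7}:1  {6,7,9}:3  {7,8,9}:3
  |U|=4: {5,6,7,9}:4  {6,7,8,9}:6
  |U|=5: {5,6,7,8,9}:10
  |U|=6: {4,5,6,7,8,9}:10
  |U|=7: {3,4,5,6,7,8,9}:10
  |U|=8: {2,3,4,5,6,7,8,9}:10
  start at 0(u): 10

10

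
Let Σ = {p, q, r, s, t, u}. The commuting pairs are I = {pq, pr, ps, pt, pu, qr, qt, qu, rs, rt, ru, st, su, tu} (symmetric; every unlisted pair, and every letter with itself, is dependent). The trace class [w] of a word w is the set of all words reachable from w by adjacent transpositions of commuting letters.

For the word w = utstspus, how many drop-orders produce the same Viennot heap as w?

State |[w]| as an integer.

drop 0:u onto floor
drop 1:t onto floor
drop 2:s onto floor
drop 3:t onto {1:t}
drop 4:s onto {2:s}
drop 5:p onto floor
drop 6:u onto {0:u}
drop 7:s onto {4:s}
ground layer = {0:u, 1:t, 2:s, 5:p}
drop-orders for the pieces not yet dropped (sum over which currently-grounded one goes next):
  1 to go: {3} 1  {5} 1  {6} 1  {7} 1
  2 to go: {0,6} 1  {1,3} 1  {3,5} 2  {3,6} 2  {3,7} 2  {4,7} 1  {5,6} 2  {5,7} 2  {6,7} 2
  3 to go: {0,3,6} 3  {0,5,6} 3  {0,6,7} 3  {1,3,5} 3  {1,3,6} 3  {1,3,7} 3  {2,4,7} 1  {3,4,7} 3  {3,5,6} 6  {3,5,7} 6  {3,6,7} 6  {4,5,7} 3  {4,6,7} 3  {5,6,7} 6
  4 to go: {0,1,3,6} 6  {0,3,5,6} 12  {0,3,6,7} 12  {0,4,6,7} 6  {0,5,6,7} 12  {1,3,4,7} 6  {1,3,5,6} 12  {1,3,5,7} 12  {1,3,6,7} 12  {2,3,4,7} 4  {2,4,5,7} 4  {2,4,6,7} 4  {3,4,5,7} 12  {3,4,6,7} 12  {3,5,6,7} 24  {4,5,6,7} 12
  5 to go: {0,1,3,5,6} 30  {0,1,3,6,7} 30  {0,2,4,6,7} 10  {0,3,4,6,7} 30  {0,3,5,6,7} 60  {0,4,5,6,7} 30  {1,2,3,4,7} 10  {1,3,4,5,7} 30  {1,3,4,6,7} 30  {1,3,5,6,7} 60  {2,3,4,5,7} 20  {2,3,4,6,7} 20  {2,4,5,6,7} 20  {3,4,5,6,7} 60
  6 to go: {0,1,3,4,6,7} 90  {0,1,3,5,6,7} 180  {0,2,3,4,6,7} 60  {0,2,4,5,6,7} 60  {0,3,4,5,6,7} 180  {1,2,3,4,5,7} 60  {1,2,3,4,6,7} 60  {1,3,4,5,6,7} 180  {2,3,4,5,6,7} 120
  if 0:u drops first: 420 orders
  if 1:t drops first: 420 orders
  if 2:s drops first: 630 orders
  if 5:p drops first: 210 orders
heap linearizations: 1680

1680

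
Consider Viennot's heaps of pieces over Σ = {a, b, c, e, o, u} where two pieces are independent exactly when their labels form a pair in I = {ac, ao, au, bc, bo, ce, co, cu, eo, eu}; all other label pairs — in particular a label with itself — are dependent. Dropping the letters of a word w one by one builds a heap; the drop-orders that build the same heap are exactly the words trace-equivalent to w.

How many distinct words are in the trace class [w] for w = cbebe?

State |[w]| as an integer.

#0=c has no predecessor
#1=b has no predecessor
#2=e depends on [1:b]
#3=b depends on [2:e]
#4=e depends on [3:b]
sources: [0:c, 1:b]
N(rest) = Σ N(rest − s) over sources s of rest; N(one piece) = 1:
  size 1 → [0]=1  [4]=1
  size 2 → [0,4]=2  [3,4]=1
  size 3 → [0,3,4]=3  [2,3,4]=1
  first=0(c) contributes 1
  first=1(b) contributes 4
|[w]| = 5

5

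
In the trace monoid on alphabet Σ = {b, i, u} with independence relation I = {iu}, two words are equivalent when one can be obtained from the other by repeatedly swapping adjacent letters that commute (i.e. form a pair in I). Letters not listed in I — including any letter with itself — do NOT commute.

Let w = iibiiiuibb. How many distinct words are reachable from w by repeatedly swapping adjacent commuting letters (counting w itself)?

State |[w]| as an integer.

0(i) covers ∅
1(i) covers 0:i
2(b) covers 1:i
3(i) covers 2:b
4(i) covers 3:i
5(i) covers 4:i
6(u) covers 2:b
7(i) covers 5:i
8(b) covers 6:u, 7:i
9(b) covers 8:b
floor of heap: 0:i
completions by unplaced set U, small U first (add the entries for U minus each lowest piece of U):
  |U|=1: {9}:1
  |U|=2: {8,9}:1
  |U|=3: {6,8,9}:1  {7,8,9}:1
  |U|=4: {5,7,8,9}:1  {6,7,8,9}:2
  |U|=5: {4,5,7,8,9}:1  {5,6,7,8,9}:3
  |U|=6: {3,4,5,7,8,9}:1  {4,5,6,7,8,9}:4
  |U|=7: {3,4,5,6,7,8,9}:5
  |U|=8: {2,3,4,5,6,7,8,9}:5
  start at 0(i): 5

5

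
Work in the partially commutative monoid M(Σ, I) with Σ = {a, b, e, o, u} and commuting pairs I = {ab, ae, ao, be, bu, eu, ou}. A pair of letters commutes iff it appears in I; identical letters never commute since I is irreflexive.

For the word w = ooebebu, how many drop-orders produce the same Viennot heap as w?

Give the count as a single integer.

42

0(o) covers ∅
1(o) covers 0:o
2(e) covers 1:o
3(b) covers 1:o
4(e) covers 2:e
5(b) covers 3:b
6(u) covers ∅
floor of heap: 0:o, 6:u
completions by unplaced set U, small U first (add the entries for U minus each lowest piece of U):
  |U|=1: {4}:1  {5}:1  {6}:1
  |U|=2: {2,4}:1  {3,5}:1  {4,5}:2  {4,6}:2  {5,6}:2
  |U|=3: {2,4,5}:3  {2,4,6}:3  {3,4,5}:3  {3,5,6}:3  {4,5,6}:6
  |U|=4: {2,3,4,5}:6  {2,4,5,6}:12  {3,4,5,6}:12
  |U|=5: {1,2,3,4,5}:6  {2,3,4,5,6}:30
  start at 0(o): 36
  start at 6(u): 6
sum over floor = 42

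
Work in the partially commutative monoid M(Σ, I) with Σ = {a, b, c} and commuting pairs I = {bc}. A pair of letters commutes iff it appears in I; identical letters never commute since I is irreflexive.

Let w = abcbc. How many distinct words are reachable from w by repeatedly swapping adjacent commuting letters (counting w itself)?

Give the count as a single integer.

piece 0:a — minimal
piece 1:b rests on {0:a}
piece 2:c rests on {0:a}
piece 3:b rests on {1:b}
piece 4:c rests on {2:c}
minimal pieces: {0:a}
ways to finish when only these pieces remain (= sum over removing one remaining piece with nothing left below it):
  1 left: {3}→1  {4}→1
  2 left: {1,3}→1  {2,4}→1  {3,4}→2
  3 left: {1,3,4}→3  {2,3,4}→3
  placing 0:a first → 6 extensions

6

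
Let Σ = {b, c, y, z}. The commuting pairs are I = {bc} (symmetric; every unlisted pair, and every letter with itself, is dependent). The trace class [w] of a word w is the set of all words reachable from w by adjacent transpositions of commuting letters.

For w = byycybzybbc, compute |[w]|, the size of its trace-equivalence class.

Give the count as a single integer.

0(b) covers ∅
1(y) covers 0:b
2(y) covers 1:y
3(c) covers 2:y
4(y) covers 3:c
5(b) covers 4:y
6(z) covers 5:b
7(y) covers 6:z
8(b) covers 7:y
9(b) covers 8:b
10(c) covers 7:y
floor of heap: 0:b
completions by unplaced set U, small U first (add the entries for U minus each lowest piece of U):
  |U|=1: {9}:1  {10}:1
  |U|=2: {8,9}:1  {9,10}:2
  |U|=3: {8,9,10}:3
  |U|=4: {7,8,9,10}:3
  |U|=5: {6,7,8,9,10}:3
  |U|=6: {5,6,7,8,9,10}:3
  |U|=7: {4,5,6,7,8,9,10}:3
  |U|=8: {3,4,5,6,7,8,9,10}:3
  |U|=9: {2,3,4,5,6,7,8,9,10}:3
  start at 0(b): 3

3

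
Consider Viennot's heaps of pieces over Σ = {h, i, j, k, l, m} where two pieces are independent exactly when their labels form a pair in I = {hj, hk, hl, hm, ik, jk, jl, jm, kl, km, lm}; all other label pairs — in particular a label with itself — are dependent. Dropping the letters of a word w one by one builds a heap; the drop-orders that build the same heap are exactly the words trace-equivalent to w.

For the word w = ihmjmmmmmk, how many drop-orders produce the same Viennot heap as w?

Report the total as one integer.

560

#0=i has no predecessor
#1=h depends on [0:i]
#2=m depends on [0:i]
#3=j depends on [0:i]
#4=m depends on [2:m]
#5=m depends on [4:m]
#6=m depends on [5:m]
#7=m depends on [6:m]
#8=m depends on [7:m]
#9=k has no predecessor
sources: [0:i, 9:k]
N(rest) = Σ N(rest − s) over sources s of rest; N(one piece) = 1:
  size 1 → [1]=1  [3]=1  [8]=1  [9]=1
  size 2 → [1,3]=2  [1,8]=2  [1,9]=2  [3,8]=2  [3,9]=2  [7,8]=1  [8,9]=2
  size 3 → [1,3,8]=6  [1,3,9]=6  [1,7,8]=3  [1,8,9]=6  [3,7,8]=3  [3,8,9]=6  [6,7,8]=1  [7,8,9]=3
  size 4 → [1,3,7,8]=12  [1,3,8,9]=24  [1,6,7,8]=4  [1,7,8,9]=12  [3,6,7,8]=4  [3,7,8,9]=12  [5,6,7,8]=1  [6,7,8,9]=4
  size 5 → [1,3,6,7,8]=20  [1,3,7,8,9]=60  [1,5,6,7,8]=5  [1,6,7,8,9]=20  [3,5,6,7,8]=5  [3,6,7,8,9]=20  [4,5,6,7,8]=1  [5,6,7,8,9]=5
  size 6 → [1,3,5,6,7,8]=30  [1,3,6,7,8,9]=120  [1,4,5,6,7,8]=6  [1,5,6,7,8,9]=30  [2,4,5,6,7,8]=1  [3,4,5,6,7,8]=6  [3,5,6,7,8,9]=30  [4,5,6,7,8,9]=6
  size 7 → [1,2,4,5,6,7,8]=7  [1,3,4,5,6,7,8]=42  [1,3,5,6,7,8,9]=210  [1,4,5,6,7,8,9]=42  [2,3,4,5,6,7,8]=7  [2,4,5,6,7,8,9]=7  [3,4,5,6,7,8,9]=42
  size 8 → [1,2,3,4,5,6,7,8]=56  [1,2,4,5,6,7,8,9]=56  [1,3,4,5,6,7,8,9]=336  [2,3,4,5,6,7,8,9]=56
  first=0(i) contributes 504
  first=9(k) contributes 56
|[w]| = 560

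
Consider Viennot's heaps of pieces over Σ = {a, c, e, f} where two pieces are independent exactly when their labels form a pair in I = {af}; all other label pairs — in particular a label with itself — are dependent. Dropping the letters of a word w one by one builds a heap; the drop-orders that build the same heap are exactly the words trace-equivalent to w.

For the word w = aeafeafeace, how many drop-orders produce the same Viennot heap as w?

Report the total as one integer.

piece 0:a — minimal
piece 1:e rests on {0:a}
piece 2:a rests on {1:e}
piece 3:f rests on {1:e}
piece 4:e rests on {2:a, 3:f}
piece 5:a rests on {4:e}
piece 6:f rests on {4:e}
piece 7:e rests on {5:a, 6:f}
piece 8:a rests on {7:e}
piece 9:c rests on {8:a}
piece 10:e rests on {9:c}
minimal pieces: {0:a}
ways to finish when only these pieces remain (= sum over removing one remaining piece with nothing left below it):
  1 left: {10}→1
  2 left: {9,10}→1
  3 left: {8,9,10}→1
  4 left: {7,8,9,10}→1
  5 left: {5,7,8,9,10}→1  {6,7,8,9,10}→1
  6 left: {5,6,7,8,9,10}→2
  7 left: {4,5,6,7,8,9,10}→2
  8 left: {2,4,5,6,7,8,9,10}→2  {3,4,5,6,7,8,9,10}→2
  9 left: {2,3,4,5,6,7,8,9,10}→4
  placing 0:a first → 4 extensions

4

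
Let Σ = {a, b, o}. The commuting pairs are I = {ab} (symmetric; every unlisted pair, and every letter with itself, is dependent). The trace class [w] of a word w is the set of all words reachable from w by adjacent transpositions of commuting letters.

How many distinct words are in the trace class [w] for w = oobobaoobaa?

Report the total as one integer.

#0=o has no predecessor
#1=o depends on [0:o]
#2=b depends on [1:o]
#3=o depends on [2:b]
#4=b depends on [3:o]
#5=a depends on [3:o]
#6=o depends on [4:b, 5:a]
#7=o depends on [6:o]
#8=b depends on [7:o]
#9=a depends on [7:o]
#10=a depends on [9:a]
sources: [0:o]
N(rest) = Σ N(rest − s) over sources s of rest; N(one piece) = 1:
  size 1 → [8]=1  [10]=1
  size 2 → [8,10]=2  [9,10]=1
  size 3 → [8,9,10]=3
  size 4 → [7,8,9,10]=3
  size 5 → [6,7,8,9,10]=3
  size 6 → [4,6,7,8,9,10]=3  [5,6,7,8,9,10]=3
  size 7 → [4,5,6,7,8,9,10]=6
  size 8 → [3,4,5,6,7,8,9,10]=6
  size 9 → [2,3,4,5,6,7,8,9,10]=6
  first=0(o) contributes 6

6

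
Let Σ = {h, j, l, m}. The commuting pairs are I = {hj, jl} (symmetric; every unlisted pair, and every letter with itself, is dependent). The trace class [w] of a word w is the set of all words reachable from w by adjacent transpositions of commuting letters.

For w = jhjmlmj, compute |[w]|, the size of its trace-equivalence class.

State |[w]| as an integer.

3

#0=j has no predecessor
#1=h has no predecessor
#2=j depends on [0:j]
#3=m depends on [1:h, 2:j]
#4=l depends on [3:m]
#5=m depends on [4:l]
#6=j depends on [5:m]
sources: [0:j, 1:h]
N(rest) = Σ N(rest − s) over sources s of rest; N(one piece) = 1:
  size 1 → [6]=1
  size 2 → [5,6]=1
  size 3 → [4,5,6]=1
  size 4 → [3,4,5,6]=1
  size 5 → [1,3,4,5,6]=1  [2,3,4,5,6]=1
  first=0(j) contributes 2
  first=1(h) contributes 1
|[w]| = 3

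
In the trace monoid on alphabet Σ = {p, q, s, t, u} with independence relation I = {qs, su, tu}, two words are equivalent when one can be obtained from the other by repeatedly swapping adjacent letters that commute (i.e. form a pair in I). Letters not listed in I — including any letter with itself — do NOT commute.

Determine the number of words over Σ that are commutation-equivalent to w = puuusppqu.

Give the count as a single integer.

piece 0:p — minimal
piece 1:u rests on {0:p}
piece 2:u rests on {1:u}
piece 3:u rests on {2:u}
piece 4:s rests on {0:p}
piece 5:p rests on {3:u, 4:s}
piece 6:p rests on {5:p}
piece 7:q rests on {6:p}
piece 8:u rests on {7:q}
minimal pieces: {0:p}
ways to finish when only these pieces remain (= sum over removing one remaining piece with nothing left below it):
  1 left: {8}→1
  2 left: {7,8}→1
  3 left: {6,7,8}→1
  4 left: {5,6,7,8}→1
  5 left: {3,5,6,7,8}→1  {4,5,6,7,8}→1
  6 left: {2,3,5,6,7,8}→1  {3,4,5,6,7,8}→2
  7 left: {1,2,3,5,6,7,8}→1  {2,3,4,5,6,7,8}→3
  placing 0:p first → 4 extensions

4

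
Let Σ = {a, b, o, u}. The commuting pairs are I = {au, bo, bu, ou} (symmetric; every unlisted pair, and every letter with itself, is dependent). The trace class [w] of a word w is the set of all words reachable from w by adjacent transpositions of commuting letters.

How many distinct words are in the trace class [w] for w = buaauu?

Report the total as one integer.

0(b) covers ∅
1(u) covers ∅
2(a) covers 0:b
3(a) covers 2:a
4(u) covers 1:u
5(u) covers 4:u
floor of heap: 0:b, 1:u
completions by unplaced set U, small U first (add the entries for U minus each lowest piece of U):
  |U|=1: {3}:1  {5}:1
  |U|=2: {2,3}:1  {3,5}:2  {4,5}:1
  |U|=3: {0,2,3}:1  {1,4,5}:1  {2,3,5}:3  {3,4,5}:3
  |U|=4: {0,2,3,5}:4  {1,3,4,5}:4  {2,3,4,5}:6
  start at 0(b): 10
  start at 1(u): 10
sum over floor = 20

20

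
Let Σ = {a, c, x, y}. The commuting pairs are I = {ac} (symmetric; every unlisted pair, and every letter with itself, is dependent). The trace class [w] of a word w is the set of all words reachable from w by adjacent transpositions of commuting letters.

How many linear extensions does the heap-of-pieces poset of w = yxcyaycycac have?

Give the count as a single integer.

piece 0:y — minimal
piece 1:x rests on {0:y}
piece 2:c rests on {1:x}
piece 3:y rests on {2:c}
piece 4:a rests on {3:y}
piece 5:y rests on {4:a}
piece 6:c rests on {5:y}
piece 7:y rests on {6:c}
piece 8:c rests on {7:y}
piece 9:a rests on {7:y}
piece 10:c rests on {8:c}
minimal pieces: {0:y}
ways to finish when only these pieces remain (= sum over removing one remaining piece with nothing left below it):
  1 left: {9}→1  {10}→1
  2 left: {8,10}→1  {9,10}→2
  3 left: {8,9,10}→3
  4 left: {7,8,9,10}→3
  5 left: {6,7,8,9,10}→3
  6 left: {5,6,7,8,9,10}→3
  7 left: {4,5,6,7,8,9,10}→3
  8 left: {3,4,5,6,7,8,9,10}→3
  9 left: {2,3,4,5,6,7,8,9,10}→3
  placing 0:y first → 3 extensions

3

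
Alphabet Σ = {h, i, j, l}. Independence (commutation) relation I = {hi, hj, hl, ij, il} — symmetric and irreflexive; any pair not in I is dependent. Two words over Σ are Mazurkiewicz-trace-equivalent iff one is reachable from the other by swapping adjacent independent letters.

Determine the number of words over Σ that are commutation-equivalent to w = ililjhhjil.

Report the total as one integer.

piece 0:i — minimal
piece 1:l — minimal
piece 2:i rests on {0:i}
piece 3:l rests on {1:l}
piece 4:j rests on {3:l}
piece 5:h — minimal
piece 6:h rests on {5:h}
piece 7:j rests on {4:j}
piece 8:i rests on {2:i}
piece 9:l rests on {7:j}
minimal pieces: {0:i, 1:l, 5:h}
ways to finish when only these pieces remain (= sum over removing one remaining piece with nothing left below it):
  1 left: {6}→1  {8}→1  {9}→1
  2 left: {2,8}→1  {5,6}→1  {6,8}→2  {6,9}→2  {7,9}→1  {8,9}→2
  3 left: {0,2,8}→1  {2,6,8}→3  {2,8,9}→3  {4,7,9}→1  {5,6,8}→3  {5,6,9}→3  {6,7,9}→3  {6,8,9}→6  {7,8,9}→3
  4 left: {0,2,6,8}→4  {0,2,8,9}→4  {2,5,6,8}→6  {2,6,8,9}→12  {2,7,8,9}→6  {3,4,7,9}→1  {4,6,7,9}→4  {4,7,8,9}→4  {5,6,7,9}→6  {5,6,8,9}→12  {6,7,8,9}→12
  5 left: {0,2,5,6,8}→10  {0,2,6,8,9}→20  {0,2,7,8,9}→10  {1,3,4,7,9}→1  {2,4,7,8,9}→10  {2,5,6,8,9}→30  {2,6,7,8,9}→30  {3,4,6,7,9}→5  {3,4,7,8,9}→5  {4,5,6,7,9}→10  {4,6,7,8,9}→20  {5,6,7,8,9}→30
  6 left: {0,2,4,7,8,9}→20  {0,2,5,6,8,9}→60  {0,2,6,7,8,9}→60  {1,3,4,6,7,9}→6  {1,3,4,7,8,9}→6  {2,3,4,7,8,9}→15  {2,4,6,7,8,9}→60  {2,5,6,7,8,9}→90  {3,4,5,6,7,9}→15  {3,4,6,7,8,9}→30  {4,5,6,7,8,9}→60
  7 left: {0,2,3,4,7,8,9}→35  {0,2,4,6,7,8,9}→140  {0,2,5,6,7,8,9}→210  {1,2,3,4,7,8,9}→21  {1,3,4,5,6,7,9}→21  {1,3,4,6,7,8,9}→42  {2,3,4,6,7,8,9}→105  {2,4,5,6,7,8,9}→210  {3,4,5,6,7,8,9}→105
  8 left: {0,1,2,3,4,7,8,9}→56  {0,2,3,4,6,7,8,9}→280  {0,2,4,5,6,7,8,9}→560  {1,2,3,4,6,7,8,9}→168  {1,3,4,5,6,7,8,9}→168  {2,3,4,5,6,7,8,9}→420
  placing 0:i first → 756 extensions
  placing 1:l first → 1260 extensions
  placing 5:h first → 504 extensions
total linear extensions = 2520

2520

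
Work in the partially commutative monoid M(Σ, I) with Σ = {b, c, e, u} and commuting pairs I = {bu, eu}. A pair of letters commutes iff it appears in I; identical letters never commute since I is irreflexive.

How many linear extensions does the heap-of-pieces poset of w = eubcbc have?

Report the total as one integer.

3

#0=e has no predecessor
#1=u has no predecessor
#2=b depends on [0:e]
#3=c depends on [1:u, 2:b]
#4=b depends on [3:c]
#5=c depends on [4:b]
sources: [0:e, 1:u]
N(rest) = Σ N(rest − s) over sources s of rest; N(one piece) = 1:
  size 1 → [5]=1
  size 2 → [4,5]=1
  size 3 → [3,4,5]=1
  size 4 → [1,3,4,5]=1  [2,3,4,5]=1
  first=0(e) contributes 2
  first=1(u) contributes 1
|[w]| = 3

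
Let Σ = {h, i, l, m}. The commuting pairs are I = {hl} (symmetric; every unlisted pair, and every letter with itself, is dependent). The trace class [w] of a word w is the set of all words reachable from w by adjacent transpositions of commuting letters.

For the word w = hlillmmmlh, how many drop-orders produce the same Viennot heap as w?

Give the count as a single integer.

4

0(h) covers ∅
1(l) covers ∅
2(i) covers 0:h, 1:l
3(l) covers 2:i
4(l) covers 3:l
5(m) covers 4:l
6(m) covers 5:m
7(m) covers 6:m
8(l) covers 7:m
9(h) covers 7:m
floor of heap: 0:h, 1:l
completions by unplaced set U, small U first (add the entries for U minus each lowest piece of U):
  |U|=1: {8}:1  {9}:1
  |U|=2: {8,9}:2
  |U|=3: {7,8,9}:2
  |U|=4: {6,7,8,9}:2
  |U|=5: {5,6,7,8,9}:2
  |U|=6: {4,5,6,7,8,9}:2
  |U|=7: {3,4,5,6,7,8,9}:2
  |U|=8: {2,3,4,5,6,7,8,9}:2
  start at 0(h): 2
  start at 1(l): 2
sum over floor = 4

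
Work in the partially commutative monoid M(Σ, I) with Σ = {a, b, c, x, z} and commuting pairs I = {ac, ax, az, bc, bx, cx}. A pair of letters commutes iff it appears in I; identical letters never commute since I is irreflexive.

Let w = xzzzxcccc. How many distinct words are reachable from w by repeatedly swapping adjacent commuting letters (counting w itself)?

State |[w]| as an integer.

5

0(x) covers ∅
1(z) covers 0:x
2(z) covers 1:z
3(z) covers 2:z
4(x) covers 3:z
5(c) covers 3:z
6(c) covers 5:c
7(c) covers 6:c
8(c) covers 7:c
floor of heap: 0:x
completions by unplaced set U, small U first (add the entries for U minus each lowest piece of U):
  |U|=1: {4}:1  {8}:1
  |U|=2: {4,8}:2  {7,8}:1
  |U|=3: {4,7,8}:3  {6,7,8}:1
  |U|=4: {4,6,7,8}:4  {5,6,7,8}:1
  |U|=5: {4,5,6,7,8}:5
  |U|=6: {3,4,5,6,7,8}:5
  |U|=7: {2,3,4,5,6,7,8}:5
  start at 0(x): 5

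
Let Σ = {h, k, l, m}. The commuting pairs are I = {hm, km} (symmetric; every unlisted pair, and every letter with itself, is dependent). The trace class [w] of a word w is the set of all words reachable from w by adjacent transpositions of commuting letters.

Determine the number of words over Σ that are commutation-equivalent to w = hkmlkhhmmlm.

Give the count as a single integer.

30

0(h) covers ∅
1(k) covers 0:h
2(m) covers ∅
3(l) covers 1:k, 2:m
4(k) covers 3:l
5(h) covers 4:k
6(h) covers 5:h
7(m) covers 3:l
8(m) covers 7:m
9(l) covers 6:h, 8:m
10(m) covers 9:l
floor of heap: 0:h, 2:m
completions by unplaced set U, small U first (add the entries for U minus each lowest piece of U):
  |U|=1: {10}:1
  |U|=2: {9,10}:1
  |U|=3: {6,9,10}:1  {8,9,10}:1
  |U|=4: {5,6,9,10}:1  {6,8,9,10}:2  {7,8,9,10}:1
  |U|=5: {4,5,6,9,10}:1  {5,6,8,9,10}:3  {6,7,8,9,10}:3
  |U|=6: {4,5,6,8,9,10}:4  {5,6,7,8,9,10}:6
  |U|=7: {4,5,6,7,8,9,10}:10
  |U|=8: {3,4,5,6,7,8,9,10}:10
  |U|=9: {1,3,4,5,6,7,8,9,10}:10  {2,3,4,5,6,7,8,9,10}:10
  start at 0(h): 20
  start at 2(m): 10
sum over floor = 30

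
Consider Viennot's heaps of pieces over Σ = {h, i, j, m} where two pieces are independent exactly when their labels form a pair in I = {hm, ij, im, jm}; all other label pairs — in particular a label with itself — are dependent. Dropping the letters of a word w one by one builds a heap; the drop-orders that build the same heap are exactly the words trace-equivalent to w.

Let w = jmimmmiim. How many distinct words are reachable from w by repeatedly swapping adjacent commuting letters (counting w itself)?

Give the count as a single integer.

#0=j has no predecessor
#1=m has no predecessor
#2=i has no predecessor
#3=m depends on [1:m]
#4=m depends on [3:m]
#5=m depends on [4:m]
#6=i depends on [2:i]
#7=i depends on [6:i]
#8=m depends on [5:m]
sources: [0:j, 1:m, 2:i]
N(rest) = Σ N(rest − s) over sources s of rest; N(one piece) = 1:
  size 1 → [0]=1  [7]=1  [8]=1
  size 2 → [0,7]=2  [0,8]=2  [5,8]=1  [6,7]=1  [7,8]=2
  size 3 → [0,5,8]=3  [0,6,7]=3  [0,7,8]=6  [2,6,7]=1  [4,5,8]=1  [5,7,8]=3  [6,7,8]=3
  size 4 → [0,2,6,7]=4  [0,4,5,8]=4  [0,5,7,8]=12  [0,6,7,8]=12  [2,6,7,8]=4  [3,4,5,8]=1  [4,5,7,8]=4  [5,6,7,8]=6
  size 5 → [0,2,6,7,8]=20  [0,3,4,5,8]=5  [0,4,5,7,8]=20  [0,5,6,7,8]=30  [1,3,4,5,8]=1  [2,5,6,7,8]=10  [3,4,5,7,8]=5  [4,5,6,7,8]=10
  size 6 → [0,1,3,4,5,8]=6  [0,2,5,6,7,8]=60  [0,3,4,5,7,8]=30  [0,4,5,6,7,8]=60  [1,3,4,5,7,8]=6  [2,4,5,6,7,8]=20  [3,4,5,6,7,8]=15
  size 7 → [0,1,3,4,5,7,8]=42  [0,2,4,5,6,7,8]=140  [0,3,4,5,6,7,8]=105  [1,3,4,5,6,7,8]=21  [2,3,4,5,6,7,8]=35
  first=0(j) contributes 56
  first=1(m) contributes 280
  first=2(i) contributes 168
|[w]| = 504

504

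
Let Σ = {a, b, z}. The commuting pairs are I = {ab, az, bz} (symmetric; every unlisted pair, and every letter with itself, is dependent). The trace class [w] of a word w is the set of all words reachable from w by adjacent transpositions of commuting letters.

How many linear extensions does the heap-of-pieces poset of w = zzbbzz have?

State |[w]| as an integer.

#0=z has no predecessor
#1=z depends on [0:z]
#2=b has no predecessor
#3=b depends on [2:b]
#4=z depends on [1:z]
#5=z depends on [4:z]
sources: [0:z, 2:b]
N(rest) = Σ N(rest − s) over sources s of rest; N(one piece) = 1:
  size 1 → [3]=1  [5]=1
  size 2 → [2,3]=1  [3,5]=2  [4,5]=1
  size 3 → [1,4,5]=1  [2,3,5]=3  [3,4,5]=3
  size 4 → [0,1,4,5]=1  [1,3,4,5]=4  [2,3,4,5]=6
  first=0(z) contributes 10
  first=2(b) contributes 5
|[w]| = 15

15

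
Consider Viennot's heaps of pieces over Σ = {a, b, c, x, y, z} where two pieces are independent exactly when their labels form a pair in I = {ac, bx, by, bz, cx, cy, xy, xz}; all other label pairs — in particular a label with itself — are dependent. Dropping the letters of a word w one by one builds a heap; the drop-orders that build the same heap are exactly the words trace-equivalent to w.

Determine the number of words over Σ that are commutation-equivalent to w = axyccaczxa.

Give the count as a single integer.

drop 0:a onto floor
drop 1:x onto {0:a}
drop 2:y onto {0:a}
drop 3:c onto floor
drop 4:c onto {3:c}
drop 5:a onto {1:x, 2:y}
drop 6:c onto {4:c}
drop 7:z onto {5:a, 6:c}
drop 8:x onto {5:a}
drop 9:a onto {7:z, 8:x}
ground layer = {0:a, 3:c}
drop-orders for the pieces not yet dropped (sum over which currently-grounded one goes next):
  1 to go: {9} 1
  2 to go: {7,9} 1  {8,9} 1
  3 to go: {6,7,9} 1  {7,8,9} 2
  4 to go: {4,6,7,9} 1  {5,7,8,9} 2  {6,7,8,9} 3
  5 to go: {1,5,7,8,9} 2  {2,5,7,8,9} 2  {3,4,6,7,9} 1  {4,6,7,8,9} 4  {5,6,7,8,9} 5
  6 to go: {1,2,5,7,8,9} 4  {1,5,6,7,8,9} 7  {2,5,6,7,8,9} 7  {3,4,6,7,8,9} 5  {4,5,6,7,8,9} 9
  7 to go: {0,1,2,5,7,8,9} 4  {1,2,5,6,7,8,9} 18  {1,4,5,6,7,8,9} 16  {2,4,5,6,7,8,9} 16  {3,4,5,6,7,8,9} 14
  8 to go: {0,1,2,5,6,7,8,9} 22  {1,2,4,5,6,7,8,9} 50  {1,3,4,5,6,7,8,9} 30  {2,3,4,5,6,7,8,9} 30
  if 0:a drops first: 110 orders
  if 3:c drops first: 72 orders
heap linearizations: 182

182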